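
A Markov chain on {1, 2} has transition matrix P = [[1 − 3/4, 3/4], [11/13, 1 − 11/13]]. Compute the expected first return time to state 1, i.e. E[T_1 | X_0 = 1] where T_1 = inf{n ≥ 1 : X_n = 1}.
E[T_1 | X_0 = 1] = 1/π_1 = 83/44

For an irreducible recurrent Markov chain with stationary distribution π, E[T_i | X_0 = i] = 1/π_i (Kac's formula). Here π_1 = (11/13)/(3/4 + 11/13) = (11/13)/(83/52) = 44/83, so E[T_1 | X_0 = 1] = 1/π_1 = (3/4 + 11/13)/(11/13) = (83/52)/(11/13) = 83/44.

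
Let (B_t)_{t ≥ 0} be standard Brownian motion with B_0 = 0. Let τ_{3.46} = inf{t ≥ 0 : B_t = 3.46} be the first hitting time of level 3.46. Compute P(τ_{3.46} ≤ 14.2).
P(τ_{3.46} ≤ 14.2) = 2(1 − Φ(3.46/√14.2)) = 2(1 − Φ(0.9182)) ≈ 0.3585

By the reflection principle for standard BM, P(τ_b ≤ t) = 2 · P(B_t ≥ b). Since B_t ~ N(0, t), P(B_t ≥ 3.46) = 1 − Φ(3.46/√t) = 1 − Φ(3.46/√14.2) = 1 − Φ(0.9182) ≈ 0.17926. Doubling: P(τ_{3.46} ≤ 14.2) ≈ 2 · 0.17926 = 0.35852 ≈ 0.3585.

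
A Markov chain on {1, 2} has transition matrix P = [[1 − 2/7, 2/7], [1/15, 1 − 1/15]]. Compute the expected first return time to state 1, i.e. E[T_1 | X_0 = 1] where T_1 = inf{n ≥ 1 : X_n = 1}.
E[T_1 | X_0 = 1] = 1/π_1 = 37/7

For an irreducible recurrent Markov chain with stationary distribution π, E[T_i | X_0 = i] = 1/π_i (Kac's formula). Here π_1 = (1/15)/(2/7 + 1/15) = (1/15)/(37/105) = 7/37, so E[T_1 | X_0 = 1] = 1/π_1 = (2/7 + 1/15)/(1/15) = (37/105)/(1/15) = 37/7.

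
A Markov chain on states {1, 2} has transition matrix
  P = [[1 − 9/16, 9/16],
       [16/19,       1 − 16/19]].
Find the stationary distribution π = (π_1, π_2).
π_1 = 256/427, π_2 = 171/427

Solve πP = π with π_1 + π_2 = 1. From πP = π: π_1 · (1 − 9/16) + π_2 · 16/19 = π_1 ⇒ π_2 · 16/19 = π_1 · 9/16 ⇒ π_2/π_1 = (9/16)/(16/19) = 171/256. Together with π_1 + π_2 = 1:
  π_1 = (16/19)/(9/16 + 16/19) = (16/19)/(427/304) = 256/427,
  π_2 = (9/16)/(9/16 + 16/19) = (9/16)/(427/304) = 171/427.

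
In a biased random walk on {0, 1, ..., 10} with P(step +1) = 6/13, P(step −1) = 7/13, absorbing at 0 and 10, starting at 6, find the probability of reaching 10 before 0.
P(hit 10 before 0) = (1 − (7/6)^6) / (1 − (7/6)^10) = 7077456/17077621

Let u_k denote P(reach 10 before 0 | start at k). Boundary: u_0 = 0, u_10 = 1. Recurrence: u_k = 6/13·u_{k+1} + 7/13·u_{k-1} for 1 ≤ k ≤ 9. Try u_k = A + B·r^k with r = q/p = (7/13)/(6/13) = 7/6. Substitution satisfies the recurrence; boundary conditions give:
  u_k = (1 − r^k) / (1 − r^N) = (1 − (7/6)^6) / (1 − (7/6)^10) = 7077456/17077621.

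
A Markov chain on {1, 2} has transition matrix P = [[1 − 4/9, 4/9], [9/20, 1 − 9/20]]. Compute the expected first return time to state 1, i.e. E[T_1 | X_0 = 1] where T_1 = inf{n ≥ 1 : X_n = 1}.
E[T_1 | X_0 = 1] = 1/π_1 = 161/81

For an irreducible recurrent Markov chain with stationary distribution π, E[T_i | X_0 = i] = 1/π_i (Kac's formula). Here π_1 = (9/20)/(4/9 + 9/20) = (9/20)/(161/180) = 81/161, so E[T_1 | X_0 = 1] = 1/π_1 = (4/9 + 9/20)/(9/20) = (161/180)/(9/20) = 161/81.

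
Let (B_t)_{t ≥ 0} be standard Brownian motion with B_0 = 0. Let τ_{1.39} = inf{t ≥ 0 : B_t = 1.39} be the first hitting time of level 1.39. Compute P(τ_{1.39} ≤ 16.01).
P(τ_{1.39} ≤ 16.01) = 2(1 − Φ(1.39/√16.01)) = 2(1 − Φ(0.3474)) ≈ 0.7283

By the reflection principle for standard BM, P(τ_b ≤ t) = 2 · P(B_t ≥ b). Since B_t ~ N(0, t), P(B_t ≥ 1.39) = 1 − Φ(1.39/√t) = 1 − Φ(1.39/√16.01) = 1 − Φ(0.3474) ≈ 0.36415. Doubling: P(τ_{1.39} ≤ 16.01) ≈ 2 · 0.36415 = 0.72830 ≈ 0.7283.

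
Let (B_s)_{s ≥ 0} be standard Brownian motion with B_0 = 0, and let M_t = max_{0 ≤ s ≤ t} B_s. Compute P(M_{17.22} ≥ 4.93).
P(M_{17.22} ≥ 4.93) = 2·P(B_{17.22} ≥ 4.93) = 2(1 − Φ(4.93/√17.22)) ≈ 0.2348

By the reflection principle for Brownian motion, P(M_t ≥ a) = 2 · P(B_t ≥ a) for a ≥ 0. Since B_t ~ N(0, t), P(B_t ≥ 4.93) = 1 − Φ(4.93/√t) = 1 − Φ(4.93/√17.22) = 1 − Φ(1.1880). So
  P(M_{17.22} ≥ 4.93) = 2(1 − Φ(1.1880)) ≈ 0.2348.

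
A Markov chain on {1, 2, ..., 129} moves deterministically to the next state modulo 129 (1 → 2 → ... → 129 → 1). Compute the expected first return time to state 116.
E[T_116 | X_0 = 116] = 129

The chain cycles deterministically, so starting at state 116 it returns in exactly 129 steps. Equivalently, the stationary distribution is uniform π_j = 1/129 for every state j, so by Kac's formula E[T_116] = 1/π_116 = 129.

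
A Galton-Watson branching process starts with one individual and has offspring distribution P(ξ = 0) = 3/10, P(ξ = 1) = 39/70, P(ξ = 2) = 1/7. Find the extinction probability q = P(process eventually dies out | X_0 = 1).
q = 1

Mean offspring μ = 0·3/10 + 1·39/70 + 2·1/7 = 59/70 ≤ 1. For μ ≤ 1 with offspring not concentrated at 1, the Galton-Watson process goes extinct almost surely, so q = 1.
(Algebraic check: The pgf is f(s) = 3/10 + 39/70·s + 1/7·s². The extinction probability q is the smallest fixed point of f in [0, 1]. Setting s = f(s):
  1/7·s² + (39/70 − 1)·s + 3/10 = 0
  1/7·s² − (3/10 + 1/7)·s + 3/10 = 0
which factors as (s − 1)·(1/7·s − 3/10) = 0, giving roots s = 1 and s = (3/10)/(1/7) = 21/10. Since 21/10 ≥ 1, the smallest root in [0, 1] is s = 1.)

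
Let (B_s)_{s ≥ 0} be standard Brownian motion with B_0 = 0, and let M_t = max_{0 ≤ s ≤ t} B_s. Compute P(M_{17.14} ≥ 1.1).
P(M_{17.14} ≥ 1.1) = 2·P(B_{17.14} ≥ 1.1) = 2(1 − Φ(1.1/√17.14)) ≈ 0.7905

By the reflection principle for Brownian motion, P(M_t ≥ a) = 2 · P(B_t ≥ a) for a ≥ 0. Since B_t ~ N(0, t), P(B_t ≥ 1.1) = 1 − Φ(1.1/√t) = 1 − Φ(1.1/√17.14) = 1 − Φ(0.2657). So
  P(M_{17.14} ≥ 1.1) = 2(1 − Φ(0.2657)) ≈ 0.7905.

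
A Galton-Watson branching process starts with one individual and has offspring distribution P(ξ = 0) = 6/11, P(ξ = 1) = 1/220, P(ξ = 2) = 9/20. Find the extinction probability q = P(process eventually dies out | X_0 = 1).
q = 1

Mean offspring μ = 0·6/11 + 1·1/220 + 2·9/20 = 199/220 ≤ 1. For μ ≤ 1 with offspring not concentrated at 1, the Galton-Watson process goes extinct almost surely, so q = 1.
(Algebraic check: The pgf is f(s) = 6/11 + 1/220·s + 9/20·s². The extinction probability q is the smallest fixed point of f in [0, 1]. Setting s = f(s):
  9/20·s² + (1/220 − 1)·s + 6/11 = 0
  9/20·s² − (6/11 + 9/20)·s + 6/11 = 0
which factors as (s − 1)·(9/20·s − 6/11) = 0, giving roots s = 1 and s = (6/11)/(9/20) = 40/33. Since 40/33 ≥ 1, the smallest root in [0, 1] is s = 1.)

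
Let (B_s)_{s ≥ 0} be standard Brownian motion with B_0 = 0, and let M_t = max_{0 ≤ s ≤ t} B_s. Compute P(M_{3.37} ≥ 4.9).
P(M_{3.37} ≥ 4.9) = 2·P(B_{3.37} ≥ 4.9) = 2(1 − Φ(4.9/√3.37)) ≈ 0.0076

By the reflection principle for Brownian motion, P(M_t ≥ a) = 2 · P(B_t ≥ a) for a ≥ 0. Since B_t ~ N(0, t), P(B_t ≥ 4.9) = 1 − Φ(4.9/√t) = 1 − Φ(4.9/√3.37) = 1 − Φ(2.6692). So
  P(M_{3.37} ≥ 4.9) = 2(1 − Φ(2.6692)) ≈ 0.0076.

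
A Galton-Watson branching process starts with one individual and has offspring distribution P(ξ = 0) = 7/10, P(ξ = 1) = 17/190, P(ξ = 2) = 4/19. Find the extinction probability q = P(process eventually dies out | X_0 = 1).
q = 1

Mean offspring μ = 0·7/10 + 1·17/190 + 2·4/19 = 97/190 ≤ 1. For μ ≤ 1 with offspring not concentrated at 1, the Galton-Watson process goes extinct almost surely, so q = 1.
(Algebraic check: The pgf is f(s) = 7/10 + 17/190·s + 4/19·s². The extinction probability q is the smallest fixed point of f in [0, 1]. Setting s = f(s):
  4/19·s² + (17/190 − 1)·s + 7/10 = 0
  4/19·s² − (7/10 + 4/19)·s + 7/10 = 0
which factors as (s − 1)·(4/19·s − 7/10) = 0, giving roots s = 1 and s = (7/10)/(4/19) = 133/40. Since 133/40 ≥ 1, the smallest root in [0, 1] is s = 1.)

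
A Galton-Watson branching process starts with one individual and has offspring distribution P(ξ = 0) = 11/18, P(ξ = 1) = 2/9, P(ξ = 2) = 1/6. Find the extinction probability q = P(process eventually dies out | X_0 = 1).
q = 1

Mean offspring μ = 0·11/18 + 1·2/9 + 2·1/6 = 5/9 ≤ 1. For μ ≤ 1 with offspring not concentrated at 1, the Galton-Watson process goes extinct almost surely, so q = 1.
(Algebraic check: The pgf is f(s) = 11/18 + 2/9·s + 1/6·s². The extinction probability q is the smallest fixed point of f in [0, 1]. Setting s = f(s):
  1/6·s² + (2/9 − 1)·s + 11/18 = 0
  1/6·s² − (11/18 + 1/6)·s + 11/18 = 0
which factors as (s − 1)·(1/6·s − 11/18) = 0, giving roots s = 1 and s = (11/18)/(1/6) = 11/3. Since 11/3 ≥ 1, the smallest root in [0, 1] is s = 1.)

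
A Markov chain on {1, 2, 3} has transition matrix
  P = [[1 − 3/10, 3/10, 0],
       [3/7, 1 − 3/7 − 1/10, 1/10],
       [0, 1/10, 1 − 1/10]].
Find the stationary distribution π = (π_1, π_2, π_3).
π = (5/12, 7/24, 7/24)

This is a birth-death chain on three states, which satisfies detailed balance: π_1 · P_{12} = π_2 · P_{21} and π_2 · P_{23} = π_3 · P_{32}.
From π_1 · 3/10 = π_2 · 3/7: π_2/π_1 = (3/10)/(3/7) = 7/10.
From π_2 · 1/10 = π_3 · 1/10: π_3/π_2 = (1/10)/(1/10) = 1.
Take π_1 proportional to 1; then unnormalized π = (1, 7/10, 7/10). Normalize by dividing by the sum 12/5:
  π = (5/12, 7/24, 7/24).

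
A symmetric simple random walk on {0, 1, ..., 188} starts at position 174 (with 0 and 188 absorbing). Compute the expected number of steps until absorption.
E[τ | X_0 = 174] = 2436

Let v_k = E[τ | X_0 = k]. Boundary: v_0 = v_188 = 0. Recurrence: v_k = 1 + (v_{k-1} + v_{k+1})/2 for 1 ≤ k ≤ 187. The particular solution to v_k − (v_{k-1} + v_{k+1})/2 = 1 is v_k = −k^2. Adding homogeneous solution A + B k and matching boundaries gives v_k = k (188 − k). Substituting k = 174: v_174 = 174 · 14 = 2436.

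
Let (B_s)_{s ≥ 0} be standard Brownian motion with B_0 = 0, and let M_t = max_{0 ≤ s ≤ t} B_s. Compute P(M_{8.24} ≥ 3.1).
P(M_{8.24} ≥ 3.1) = 2·P(B_{8.24} ≥ 3.1) = 2(1 − Φ(3.1/√8.24)) ≈ 0.2802

By the reflection principle for Brownian motion, P(M_t ≥ a) = 2 · P(B_t ≥ a) for a ≥ 0. Since B_t ~ N(0, t), P(B_t ≥ 3.1) = 1 − Φ(3.1/√t) = 1 − Φ(3.1/√8.24) = 1 − Φ(1.0799). So
  P(M_{8.24} ≥ 3.1) = 2(1 − Φ(1.0799)) ≈ 0.2802.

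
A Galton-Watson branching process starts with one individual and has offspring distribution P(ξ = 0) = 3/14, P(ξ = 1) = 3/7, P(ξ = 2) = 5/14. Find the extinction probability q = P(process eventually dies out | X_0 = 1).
q = 3/5

The pgf is f(s) = 3/14 + 3/7·s + 5/14·s². The extinction probability q is the smallest fixed point of f in [0, 1]. Setting s = f(s):
  5/14·s² + (3/7 − 1)·s + 3/14 = 0
  5/14·s² − (3/14 + 5/14)·s + 3/14 = 0
which factors as (s − 1)·(5/14·s − 3/14) = 0, giving roots s = 1 and s = (3/14)/(5/14) = 3/5.
Mean offspring μ = 3/7 + 2·5/14 = 8/7 > 1 (supercritical), so q < 1. The extinction probability is the smaller root: q = (3/14)/(5/14) = 3/5.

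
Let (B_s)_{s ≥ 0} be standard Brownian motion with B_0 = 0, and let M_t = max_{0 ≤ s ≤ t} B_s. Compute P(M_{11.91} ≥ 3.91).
P(M_{11.91} ≥ 3.91) = 2·P(B_{11.91} ≥ 3.91) = 2(1 − Φ(3.91/√11.91)) ≈ 0.2572

By the reflection principle for Brownian motion, P(M_t ≥ a) = 2 · P(B_t ≥ a) for a ≥ 0. Since B_t ~ N(0, t), P(B_t ≥ 3.91) = 1 − Φ(3.91/√t) = 1 − Φ(3.91/√11.91) = 1 − Φ(1.1330). So
  P(M_{11.91} ≥ 3.91) = 2(1 − Φ(1.1330)) ≈ 0.2572.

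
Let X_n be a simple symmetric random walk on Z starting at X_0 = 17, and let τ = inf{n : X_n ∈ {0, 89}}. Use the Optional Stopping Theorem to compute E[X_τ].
E[X_τ] = 17

X_n is a martingale and τ is a bounded-mean stopping time (indeed τ is finite a.s. with bounded expectation since the walk is in a bounded region). By the OST, E[X_τ] = E[X_0] = 17. Equivalently: E[X_τ] = 89 · P(hit 89 first) + 0 · P(hit 0 first) = 89 · (17/89) = 17.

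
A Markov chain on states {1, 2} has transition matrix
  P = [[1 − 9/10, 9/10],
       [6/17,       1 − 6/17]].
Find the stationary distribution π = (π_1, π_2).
π_1 = 20/71, π_2 = 51/71

Solve πP = π with π_1 + π_2 = 1. From πP = π: π_1 · (1 − 9/10) + π_2 · 6/17 = π_1 ⇒ π_2 · 6/17 = π_1 · 9/10 ⇒ π_2/π_1 = (9/10)/(6/17) = 51/20. Together with π_1 + π_2 = 1:
  π_1 = (6/17)/(9/10 + 6/17) = (6/17)/(213/170) = 20/71,
  π_2 = (9/10)/(9/10 + 6/17) = (9/10)/(213/170) = 51/71.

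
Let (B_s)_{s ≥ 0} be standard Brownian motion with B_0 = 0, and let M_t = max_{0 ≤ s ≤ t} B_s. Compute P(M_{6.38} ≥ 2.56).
P(M_{6.38} ≥ 2.56) = 2·P(B_{6.38} ≥ 2.56) = 2(1 − Φ(2.56/√6.38)) ≈ 0.3108

By the reflection principle for Brownian motion, P(M_t ≥ a) = 2 · P(B_t ≥ a) for a ≥ 0. Since B_t ~ N(0, t), P(B_t ≥ 2.56) = 1 − Φ(2.56/√t) = 1 − Φ(2.56/√6.38) = 1 − Φ(1.0135). So
  P(M_{6.38} ≥ 2.56) = 2(1 − Φ(1.0135)) ≈ 0.3108.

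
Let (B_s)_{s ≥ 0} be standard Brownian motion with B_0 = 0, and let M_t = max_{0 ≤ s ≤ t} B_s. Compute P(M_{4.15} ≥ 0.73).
P(M_{4.15} ≥ 0.73) = 2·P(B_{4.15} ≥ 0.73) = 2(1 − Φ(0.73/√4.15)) ≈ 0.7201

By the reflection principle for Brownian motion, P(M_t ≥ a) = 2 · P(B_t ≥ a) for a ≥ 0. Since B_t ~ N(0, t), P(B_t ≥ 0.73) = 1 − Φ(0.73/√t) = 1 − Φ(0.73/√4.15) = 1 − Φ(0.3583). So
  P(M_{4.15} ≥ 0.73) = 2(1 − Φ(0.3583)) ≈ 0.7201.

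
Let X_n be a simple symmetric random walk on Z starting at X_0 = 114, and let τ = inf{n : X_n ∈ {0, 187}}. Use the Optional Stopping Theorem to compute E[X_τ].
E[X_τ] = 114

X_n is a martingale and τ is a bounded-mean stopping time (indeed τ is finite a.s. with bounded expectation since the walk is in a bounded region). By the OST, E[X_τ] = E[X_0] = 114. Equivalently: E[X_τ] = 187 · P(hit 187 first) + 0 · P(hit 0 first) = 187 · (114/187) = 114.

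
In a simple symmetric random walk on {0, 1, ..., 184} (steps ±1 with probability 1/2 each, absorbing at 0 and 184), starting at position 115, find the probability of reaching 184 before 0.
P(hit 184 before 0) = 115/184 = 5/8

Let u_k = P(hit 184 before 0 | start at k). Then u_0 = 0, u_184 = 1, and u_k = u_{k-1}/2 + u_{k+1}/2 for 1 ≤ k ≤ 183. This harmonic recurrence is solved by u_k = k/184, giving u_115 = 115/184 = 5/8.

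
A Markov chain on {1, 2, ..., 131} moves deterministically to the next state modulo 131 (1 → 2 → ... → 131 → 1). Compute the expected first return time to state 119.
E[T_119 | X_0 = 119] = 131

The chain cycles deterministically, so starting at state 119 it returns in exactly 131 steps. Equivalently, the stationary distribution is uniform π_j = 1/131 for every state j, so by Kac's formula E[T_119] = 1/π_119 = 131.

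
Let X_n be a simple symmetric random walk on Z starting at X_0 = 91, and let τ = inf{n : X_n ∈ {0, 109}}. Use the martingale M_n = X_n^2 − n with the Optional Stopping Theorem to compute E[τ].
E[τ] = 1638

M_n = X_n^2 − n is a martingale (since E[X_{n+1}^2 | F_n] = X_n^2 + 1). By OST (τ has finite mean in a bounded region), E[M_τ] = E[M_0] = X_0^2 − 0 = 91^2 = 8281. Also E[M_τ] = E[X_τ^2] − E[τ]. The walk exits at 0 or 109, with P(hit 109 first) = 91/109, so E[X_τ^2] = 109^2 · 91/109 + 0 = 9919. Thus E[τ] = E[X_τ^2] − E[M_τ] = 9919 − 8281 = 1638 = 91(109 − 91) = 1638.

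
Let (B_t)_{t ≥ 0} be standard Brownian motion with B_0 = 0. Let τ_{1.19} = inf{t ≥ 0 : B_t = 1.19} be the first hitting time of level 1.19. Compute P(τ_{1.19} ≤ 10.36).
P(τ_{1.19} ≤ 10.36) = 2(1 − Φ(1.19/√10.36)) = 2(1 − Φ(0.3697)) ≈ 0.7116

By the reflection principle for standard BM, P(τ_b ≤ t) = 2 · P(B_t ≥ b). Since B_t ~ N(0, t), P(B_t ≥ 1.19) = 1 − Φ(1.19/√t) = 1 − Φ(1.19/√10.36) = 1 − Φ(0.3697) ≈ 0.35580. Doubling: P(τ_{1.19} ≤ 10.36) ≈ 2 · 0.35580 = 0.71160 ≈ 0.7116.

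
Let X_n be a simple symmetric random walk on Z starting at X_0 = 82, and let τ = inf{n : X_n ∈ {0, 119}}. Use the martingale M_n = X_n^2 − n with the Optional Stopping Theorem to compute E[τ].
E[τ] = 3034

M_n = X_n^2 − n is a martingale (since E[X_{n+1}^2 | F_n] = X_n^2 + 1). By OST (τ has finite mean in a bounded region), E[M_τ] = E[M_0] = X_0^2 − 0 = 82^2 = 6724. Also E[M_τ] = E[X_τ^2] − E[τ]. The walk exits at 0 or 119, with P(hit 119 first) = 82/119, so E[X_τ^2] = 119^2 · 82/119 + 0 = 9758. Thus E[τ] = E[X_τ^2] − E[M_τ] = 9758 − 6724 = 3034 = 82(119 − 82) = 3034.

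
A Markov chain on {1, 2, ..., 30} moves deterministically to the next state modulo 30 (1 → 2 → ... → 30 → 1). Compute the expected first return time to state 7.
E[T_7 | X_0 = 7] = 30

The chain cycles deterministically, so starting at state 7 it returns in exactly 30 steps. Equivalently, the stationary distribution is uniform π_j = 1/30 for every state j, so by Kac's formula E[T_7] = 1/π_7 = 30.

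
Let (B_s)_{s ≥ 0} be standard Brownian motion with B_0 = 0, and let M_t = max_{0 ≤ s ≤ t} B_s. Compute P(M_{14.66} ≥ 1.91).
P(M_{14.66} ≥ 1.91) = 2·P(B_{14.66} ≥ 1.91) = 2(1 − Φ(1.91/√14.66)) ≈ 0.6179

By the reflection principle for Brownian motion, P(M_t ≥ a) = 2 · P(B_t ≥ a) for a ≥ 0. Since B_t ~ N(0, t), P(B_t ≥ 1.91) = 1 − Φ(1.91/√t) = 1 − Φ(1.91/√14.66) = 1 − Φ(0.4988). So
  P(M_{14.66} ≥ 1.91) = 2(1 − Φ(0.4988)) ≈ 0.6179.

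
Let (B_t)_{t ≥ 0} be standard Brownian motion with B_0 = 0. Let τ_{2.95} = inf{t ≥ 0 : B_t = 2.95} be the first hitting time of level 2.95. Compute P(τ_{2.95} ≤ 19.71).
P(τ_{2.95} ≤ 19.71) = 2(1 − Φ(2.95/√19.71)) = 2(1 − Φ(0.6645)) ≈ 0.5064

By the reflection principle for standard BM, P(τ_b ≤ t) = 2 · P(B_t ≥ b). Since B_t ~ N(0, t), P(B_t ≥ 2.95) = 1 − Φ(2.95/√t) = 1 − Φ(2.95/√19.71) = 1 − Φ(0.6645) ≈ 0.25319. Doubling: P(τ_{2.95} ≤ 19.71) ≈ 2 · 0.25319 = 0.50638 ≈ 0.5064.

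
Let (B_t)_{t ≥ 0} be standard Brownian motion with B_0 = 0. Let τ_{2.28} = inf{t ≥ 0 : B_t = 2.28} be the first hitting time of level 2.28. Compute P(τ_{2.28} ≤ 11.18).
P(τ_{2.28} ≤ 11.18) = 2(1 − Φ(2.28/√11.18)) = 2(1 − Φ(0.6819)) ≈ 0.4953

By the reflection principle for standard BM, P(τ_b ≤ t) = 2 · P(B_t ≥ b). Since B_t ~ N(0, t), P(B_t ≥ 2.28) = 1 − Φ(2.28/√t) = 1 − Φ(2.28/√11.18) = 1 − Φ(0.6819) ≈ 0.24765. Doubling: P(τ_{2.28} ≤ 11.18) ≈ 2 · 0.24765 = 0.49530 ≈ 0.4953.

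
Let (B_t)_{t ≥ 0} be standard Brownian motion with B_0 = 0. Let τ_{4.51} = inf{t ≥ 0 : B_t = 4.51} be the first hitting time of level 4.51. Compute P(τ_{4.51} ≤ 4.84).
P(τ_{4.51} ≤ 4.84) = 2(1 − Φ(4.51/√4.84)) = 2(1 − Φ(2.0500)) ≈ 0.0404

By the reflection principle for standard BM, P(τ_b ≤ t) = 2 · P(B_t ≥ b). Since B_t ~ N(0, t), P(B_t ≥ 4.51) = 1 − Φ(4.51/√t) = 1 − Φ(4.51/√4.84) = 1 − Φ(2.0500) ≈ 0.02018. Doubling: P(τ_{4.51} ≤ 4.84) ≈ 2 · 0.02018 = 0.04036 ≈ 0.0404.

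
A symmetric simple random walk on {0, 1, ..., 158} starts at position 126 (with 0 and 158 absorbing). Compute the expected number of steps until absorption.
E[τ | X_0 = 126] = 4032

Let v_k = E[τ | X_0 = k]. Boundary: v_0 = v_158 = 0. Recurrence: v_k = 1 + (v_{k-1} + v_{k+1})/2 for 1 ≤ k ≤ 157. The particular solution to v_k − (v_{k-1} + v_{k+1})/2 = 1 is v_k = −k^2. Adding homogeneous solution A + B k and matching boundaries gives v_k = k (158 − k). Substituting k = 126: v_126 = 126 · 32 = 4032.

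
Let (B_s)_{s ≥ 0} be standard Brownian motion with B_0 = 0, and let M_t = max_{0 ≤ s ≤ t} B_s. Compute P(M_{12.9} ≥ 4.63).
P(M_{12.9} ≥ 4.63) = 2·P(B_{12.9} ≥ 4.63) = 2(1 − Φ(4.63/√12.9)) ≈ 0.1974

By the reflection principle for Brownian motion, P(M_t ≥ a) = 2 · P(B_t ≥ a) for a ≥ 0. Since B_t ~ N(0, t), P(B_t ≥ 4.63) = 1 − Φ(4.63/√t) = 1 − Φ(4.63/√12.9) = 1 − Φ(1.2891). So
  P(M_{12.9} ≥ 4.63) = 2(1 − Φ(1.2891)) ≈ 0.1974.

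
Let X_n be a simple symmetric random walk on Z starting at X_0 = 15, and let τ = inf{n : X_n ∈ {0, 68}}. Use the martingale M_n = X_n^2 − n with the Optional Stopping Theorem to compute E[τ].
E[τ] = 795

M_n = X_n^2 − n is a martingale (since E[X_{n+1}^2 | F_n] = X_n^2 + 1). By OST (τ has finite mean in a bounded region), E[M_τ] = E[M_0] = X_0^2 − 0 = 15^2 = 225. Also E[M_τ] = E[X_τ^2] − E[τ]. The walk exits at 0 or 68, with P(hit 68 first) = 15/68, so E[X_τ^2] = 68^2 · 15/68 + 0 = 1020. Thus E[τ] = E[X_τ^2] − E[M_τ] = 1020 − 225 = 795 = 15(68 − 15) = 795.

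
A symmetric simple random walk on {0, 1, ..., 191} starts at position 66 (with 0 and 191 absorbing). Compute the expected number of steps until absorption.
E[τ | X_0 = 66] = 8250

Let v_k = E[τ | X_0 = k]. Boundary: v_0 = v_191 = 0. Recurrence: v_k = 1 + (v_{k-1} + v_{k+1})/2 for 1 ≤ k ≤ 190. The particular solution to v_k − (v_{k-1} + v_{k+1})/2 = 1 is v_k = −k^2. Adding homogeneous solution A + B k and matching boundaries gives v_k = k (191 − k). Substituting k = 66: v_66 = 66 · 125 = 8250.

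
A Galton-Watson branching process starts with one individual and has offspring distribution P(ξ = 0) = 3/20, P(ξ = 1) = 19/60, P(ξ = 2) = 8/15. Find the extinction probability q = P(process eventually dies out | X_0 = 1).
q = 9/32

The pgf is f(s) = 3/20 + 19/60·s + 8/15·s². The extinction probability q is the smallest fixed point of f in [0, 1]. Setting s = f(s):
  8/15·s² + (19/60 − 1)·s + 3/20 = 0
  8/15·s² − (3/20 + 8/15)·s + 3/20 = 0
which factors as (s − 1)·(8/15·s − 3/20) = 0, giving roots s = 1 and s = (3/20)/(8/15) = 9/32.
Mean offspring μ = 19/60 + 2·8/15 = 83/60 > 1 (supercritical), so q < 1. The extinction probability is the smaller root: q = (3/20)/(8/15) = 9/32.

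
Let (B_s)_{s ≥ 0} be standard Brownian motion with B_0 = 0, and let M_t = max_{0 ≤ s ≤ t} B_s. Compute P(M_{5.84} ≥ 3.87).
P(M_{5.84} ≥ 3.87) = 2·P(B_{5.84} ≥ 3.87) = 2(1 − Φ(3.87/√5.84)) ≈ 0.1093

By the reflection principle for Brownian motion, P(M_t ≥ a) = 2 · P(B_t ≥ a) for a ≥ 0. Since B_t ~ N(0, t), P(B_t ≥ 3.87) = 1 − Φ(3.87/√t) = 1 − Φ(3.87/√5.84) = 1 − Φ(1.6014). So
  P(M_{5.84} ≥ 3.87) = 2(1 − Φ(1.6014)) ≈ 0.1093.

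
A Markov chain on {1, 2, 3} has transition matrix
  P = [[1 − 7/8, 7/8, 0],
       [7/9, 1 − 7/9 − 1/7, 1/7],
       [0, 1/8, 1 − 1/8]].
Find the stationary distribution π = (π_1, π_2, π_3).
π = (56/191, 63/191, 72/191)

This is a birth-death chain on three states, which satisfies detailed balance: π_1 · P_{12} = π_2 · P_{21} and π_2 · P_{23} = π_3 · P_{32}.
From π_1 · 7/8 = π_2 · 7/9: π_2/π_1 = (7/8)/(7/9) = 9/8.
From π_2 · 1/7 = π_3 · 1/8: π_3/π_2 = (1/7)/(1/8) = 8/7.
Take π_1 proportional to 1; then unnormalized π = (1, 9/8, 9/7). Normalize by dividing by the sum 191/56:
  π = (56/191, 63/191, 72/191).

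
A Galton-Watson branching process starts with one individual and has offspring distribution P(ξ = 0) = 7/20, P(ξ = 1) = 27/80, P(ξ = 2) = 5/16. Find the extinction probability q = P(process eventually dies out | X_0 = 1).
q = 1

Mean offspring μ = 0·7/20 + 1·27/80 + 2·5/16 = 77/80 ≤ 1. For μ ≤ 1 with offspring not concentrated at 1, the Galton-Watson process goes extinct almost surely, so q = 1.
(Algebraic check: The pgf is f(s) = 7/20 + 27/80·s + 5/16·s². The extinction probability q is the smallest fixed point of f in [0, 1]. Setting s = f(s):
  5/16·s² + (27/80 − 1)·s + 7/20 = 0
  5/16·s² − (7/20 + 5/16)·s + 7/20 = 0
which factors as (s − 1)·(5/16·s − 7/20) = 0, giving roots s = 1 and s = (7/20)/(5/16) = 28/25. Since 28/25 ≥ 1, the smallest root in [0, 1] is s = 1.)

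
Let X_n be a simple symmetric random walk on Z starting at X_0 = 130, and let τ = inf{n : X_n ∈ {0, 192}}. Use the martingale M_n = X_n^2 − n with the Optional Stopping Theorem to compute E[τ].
E[τ] = 8060

M_n = X_n^2 − n is a martingale (since E[X_{n+1}^2 | F_n] = X_n^2 + 1). By OST (τ has finite mean in a bounded region), E[M_τ] = E[M_0] = X_0^2 − 0 = 130^2 = 16900. Also E[M_τ] = E[X_τ^2] − E[τ]. The walk exits at 0 or 192, with P(hit 192 first) = 130/192, so E[X_τ^2] = 192^2 · 130/192 + 0 = 24960. Thus E[τ] = E[X_τ^2] − E[M_τ] = 24960 − 16900 = 8060 = 130(192 − 130) = 8060.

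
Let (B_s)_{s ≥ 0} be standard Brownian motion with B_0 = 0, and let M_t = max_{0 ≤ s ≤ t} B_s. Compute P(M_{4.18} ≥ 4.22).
P(M_{4.18} ≥ 4.22) = 2·P(B_{4.18} ≥ 4.22) = 2(1 − Φ(4.22/√4.18)) ≈ 0.0390

By the reflection principle for Brownian motion, P(M_t ≥ a) = 2 · P(B_t ≥ a) for a ≥ 0. Since B_t ~ N(0, t), P(B_t ≥ 4.22) = 1 − Φ(4.22/√t) = 1 − Φ(4.22/√4.18) = 1 − Φ(2.0641). So
  P(M_{4.18} ≥ 4.22) = 2(1 − Φ(2.0641)) ≈ 0.0390.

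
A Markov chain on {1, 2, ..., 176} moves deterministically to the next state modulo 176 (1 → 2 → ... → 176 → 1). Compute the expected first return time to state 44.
E[T_44 | X_0 = 44] = 176

The chain cycles deterministically, so starting at state 44 it returns in exactly 176 steps. Equivalently, the stationary distribution is uniform π_j = 1/176 for every state j, so by Kac's formula E[T_44] = 1/π_44 = 176.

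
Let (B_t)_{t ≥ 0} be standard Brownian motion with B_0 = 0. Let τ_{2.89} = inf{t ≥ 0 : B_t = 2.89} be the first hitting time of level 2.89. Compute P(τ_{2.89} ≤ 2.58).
P(τ_{2.89} ≤ 2.58) = 2(1 − Φ(2.89/√2.58)) = 2(1 − Φ(1.7992)) ≈ 0.0720

By the reflection principle for standard BM, P(τ_b ≤ t) = 2 · P(B_t ≥ b). Since B_t ~ N(0, t), P(B_t ≥ 2.89) = 1 − Φ(2.89/√t) = 1 − Φ(2.89/√2.58) = 1 − Φ(1.7992) ≈ 0.03599. Doubling: P(τ_{2.89} ≤ 2.58) ≈ 2 · 0.03599 = 0.07198 ≈ 0.0720.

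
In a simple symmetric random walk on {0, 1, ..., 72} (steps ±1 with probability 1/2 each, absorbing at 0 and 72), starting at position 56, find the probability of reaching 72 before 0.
P(hit 72 before 0) = 56/72 = 7/9

Let u_k = P(hit 72 before 0 | start at k). Then u_0 = 0, u_72 = 1, and u_k = u_{k-1}/2 + u_{k+1}/2 for 1 ≤ k ≤ 71. This harmonic recurrence is solved by u_k = k/72, giving u_56 = 56/72 = 7/9.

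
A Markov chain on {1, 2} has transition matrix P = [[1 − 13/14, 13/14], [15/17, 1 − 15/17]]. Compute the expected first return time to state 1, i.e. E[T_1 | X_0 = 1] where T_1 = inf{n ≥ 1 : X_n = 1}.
E[T_1 | X_0 = 1] = 1/π_1 = 431/210

For an irreducible recurrent Markov chain with stationary distribution π, E[T_i | X_0 = i] = 1/π_i (Kac's formula). Here π_1 = (15/17)/(13/14 + 15/17) = (15/17)/(431/238) = 210/431, so E[T_1 | X_0 = 1] = 1/π_1 = (13/14 + 15/17)/(15/17) = (431/238)/(15/17) = 431/210.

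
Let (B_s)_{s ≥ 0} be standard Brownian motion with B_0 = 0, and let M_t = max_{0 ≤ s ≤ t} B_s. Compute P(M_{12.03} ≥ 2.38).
P(M_{12.03} ≥ 2.38) = 2·P(B_{12.03} ≥ 2.38) = 2(1 − Φ(2.38/√12.03)) ≈ 0.4926

By the reflection principle for Brownian motion, P(M_t ≥ a) = 2 · P(B_t ≥ a) for a ≥ 0. Since B_t ~ N(0, t), P(B_t ≥ 2.38) = 1 − Φ(2.38/√t) = 1 − Φ(2.38/√12.03) = 1 − Φ(0.6862). So
  P(M_{12.03} ≥ 2.38) = 2(1 − Φ(0.6862)) ≈ 0.4926.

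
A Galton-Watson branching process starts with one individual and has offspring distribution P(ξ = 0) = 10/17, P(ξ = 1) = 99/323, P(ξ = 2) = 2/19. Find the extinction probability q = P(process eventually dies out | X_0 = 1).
q = 1

Mean offspring μ = 0·10/17 + 1·99/323 + 2·2/19 = 167/323 ≤ 1. For μ ≤ 1 with offspring not concentrated at 1, the Galton-Watson process goes extinct almost surely, so q = 1.
(Algebraic check: The pgf is f(s) = 10/17 + 99/323·s + 2/19·s². The extinction probability q is the smallest fixed point of f in [0, 1]. Setting s = f(s):
  2/19·s² + (99/323 − 1)·s + 10/17 = 0
  2/19·s² − (10/17 + 2/19)·s + 10/17 = 0
which factors as (s − 1)·(2/19·s − 10/17) = 0, giving roots s = 1 and s = (10/17)/(2/19) = 95/17. Since 95/17 ≥ 1, the smallest root in [0, 1] is s = 1.)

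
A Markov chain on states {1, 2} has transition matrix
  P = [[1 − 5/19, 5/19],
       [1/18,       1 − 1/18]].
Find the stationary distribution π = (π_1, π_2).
π_1 = 19/109, π_2 = 90/109

Solve πP = π with π_1 + π_2 = 1. From πP = π: π_1 · (1 − 5/19) + π_2 · 1/18 = π_1 ⇒ π_2 · 1/18 = π_1 · 5/19 ⇒ π_2/π_1 = (5/19)/(1/18) = 90/19. Together with π_1 + π_2 = 1:
  π_1 = (1/18)/(5/19 + 1/18) = (1/18)/(109/342) = 19/109,
  π_2 = (5/19)/(5/19 + 1/18) = (5/19)/(109/342) = 90/109.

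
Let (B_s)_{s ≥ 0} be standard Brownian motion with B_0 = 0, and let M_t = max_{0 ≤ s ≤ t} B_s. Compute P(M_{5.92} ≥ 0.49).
P(M_{5.92} ≥ 0.49) = 2·P(B_{5.92} ≥ 0.49) = 2(1 − Φ(0.49/√5.92)) ≈ 0.8404

By the reflection principle for Brownian motion, P(M_t ≥ a) = 2 · P(B_t ≥ a) for a ≥ 0. Since B_t ~ N(0, t), P(B_t ≥ 0.49) = 1 − Φ(0.49/√t) = 1 − Φ(0.49/√5.92) = 1 − Φ(0.2014). So
  P(M_{5.92} ≥ 0.49) = 2(1 − Φ(0.2014)) ≈ 0.8404.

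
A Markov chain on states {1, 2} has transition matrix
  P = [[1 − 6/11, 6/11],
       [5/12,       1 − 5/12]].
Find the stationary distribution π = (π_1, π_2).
π_1 = 55/127, π_2 = 72/127

Solve πP = π with π_1 + π_2 = 1. From πP = π: π_1 · (1 − 6/11) + π_2 · 5/12 = π_1 ⇒ π_2 · 5/12 = π_1 · 6/11 ⇒ π_2/π_1 = (6/11)/(5/12) = 72/55. Together with π_1 + π_2 = 1:
  π_1 = (5/12)/(6/11 + 5/12) = (5/12)/(127/132) = 55/127,
  π_2 = (6/11)/(6/11 + 5/12) = (6/11)/(127/132) = 72/127.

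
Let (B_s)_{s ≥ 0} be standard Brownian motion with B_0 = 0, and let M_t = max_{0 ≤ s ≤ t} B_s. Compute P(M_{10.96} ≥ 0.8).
P(M_{10.96} ≥ 0.8) = 2·P(B_{10.96} ≥ 0.8) = 2(1 − Φ(0.8/√10.96)) ≈ 0.8091

By the reflection principle for Brownian motion, P(M_t ≥ a) = 2 · P(B_t ≥ a) for a ≥ 0. Since B_t ~ N(0, t), P(B_t ≥ 0.8) = 1 − Φ(0.8/√t) = 1 − Φ(0.8/√10.96) = 1 − Φ(0.2416). So
  P(M_{10.96} ≥ 0.8) = 2(1 − Φ(0.2416)) ≈ 0.8091.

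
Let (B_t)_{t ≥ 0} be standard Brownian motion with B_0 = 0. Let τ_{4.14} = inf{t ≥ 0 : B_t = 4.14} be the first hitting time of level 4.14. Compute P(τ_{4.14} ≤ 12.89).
P(τ_{4.14} ≤ 12.89) = 2(1 − Φ(4.14/√12.89)) = 2(1 − Φ(1.1531)) ≈ 0.2489

By the reflection principle for standard BM, P(τ_b ≤ t) = 2 · P(B_t ≥ b). Since B_t ~ N(0, t), P(B_t ≥ 4.14) = 1 − Φ(4.14/√t) = 1 − Φ(4.14/√12.89) = 1 − Φ(1.1531) ≈ 0.12443. Doubling: P(τ_{4.14} ≤ 12.89) ≈ 2 · 0.12443 = 0.24886 ≈ 0.2489.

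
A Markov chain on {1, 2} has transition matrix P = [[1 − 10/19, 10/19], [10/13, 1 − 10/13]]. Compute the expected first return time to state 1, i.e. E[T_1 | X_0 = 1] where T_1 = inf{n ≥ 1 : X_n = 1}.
E[T_1 | X_0 = 1] = 1/π_1 = 32/19

For an irreducible recurrent Markov chain with stationary distribution π, E[T_i | X_0 = i] = 1/π_i (Kac's formula). Here π_1 = (10/13)/(10/19 + 10/13) = (10/13)/(320/247) = 19/32, so E[T_1 | X_0 = 1] = 1/π_1 = (10/19 + 10/13)/(10/13) = (320/247)/(10/13) = 32/19.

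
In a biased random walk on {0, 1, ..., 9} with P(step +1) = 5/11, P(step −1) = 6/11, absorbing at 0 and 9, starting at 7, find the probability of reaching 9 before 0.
P(hit 9 before 0) = (1 − (6/5)^7) / (1 − (6/5)^9) = 5045275/8124571

Let u_k denote P(reach 9 before 0 | start at k). Boundary: u_0 = 0, u_9 = 1. Recurrence: u_k = 5/11·u_{k+1} + 6/11·u_{k-1} for 1 ≤ k ≤ 8. Try u_k = A + B·r^k with r = q/p = (6/11)/(5/11) = 6/5. Substitution satisfies the recurrence; boundary conditions give:
  u_k = (1 − r^k) / (1 − r^N) = (1 − (6/5)^7) / (1 − (6/5)^9) = 5045275/8124571.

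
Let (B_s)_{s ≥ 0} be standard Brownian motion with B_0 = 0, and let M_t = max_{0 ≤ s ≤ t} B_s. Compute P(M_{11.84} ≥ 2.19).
P(M_{11.84} ≥ 2.19) = 2·P(B_{11.84} ≥ 2.19) = 2(1 − Φ(2.19/√11.84)) ≈ 0.5245

By the reflection principle for Brownian motion, P(M_t ≥ a) = 2 · P(B_t ≥ a) for a ≥ 0. Since B_t ~ N(0, t), P(B_t ≥ 2.19) = 1 − Φ(2.19/√t) = 1 − Φ(2.19/√11.84) = 1 − Φ(0.6365). So
  P(M_{11.84} ≥ 2.19) = 2(1 − Φ(0.6365)) ≈ 0.5245.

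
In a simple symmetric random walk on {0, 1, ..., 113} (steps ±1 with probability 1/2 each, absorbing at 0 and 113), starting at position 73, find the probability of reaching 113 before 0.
P(hit 113 before 0) = 73/113

Let u_k = P(hit 113 before 0 | start at k). Then u_0 = 0, u_113 = 1, and u_k = u_{k-1}/2 + u_{k+1}/2 for 1 ≤ k ≤ 112. This harmonic recurrence is solved by u_k = k/113, giving u_73 = 73/113.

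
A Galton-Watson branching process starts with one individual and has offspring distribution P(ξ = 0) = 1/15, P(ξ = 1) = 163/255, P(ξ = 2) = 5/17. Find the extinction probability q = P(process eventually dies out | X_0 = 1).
q = 17/75

The pgf is f(s) = 1/15 + 163/255·s + 5/17·s². The extinction probability q is the smallest fixed point of f in [0, 1]. Setting s = f(s):
  5/17·s² + (163/255 − 1)·s + 1/15 = 0
  5/17·s² − (1/15 + 5/17)·s + 1/15 = 0
which factors as (s − 1)·(5/17·s − 1/15) = 0, giving roots s = 1 and s = (1/15)/(5/17) = 17/75.
Mean offspring μ = 163/255 + 2·5/17 = 313/255 > 1 (supercritical), so q < 1. The extinction probability is the smaller root: q = (1/15)/(5/17) = 17/75.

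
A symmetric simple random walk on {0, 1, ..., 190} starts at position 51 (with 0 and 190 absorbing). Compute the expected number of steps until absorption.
E[τ | X_0 = 51] = 7089

Let v_k = E[τ | X_0 = k]. Boundary: v_0 = v_190 = 0. Recurrence: v_k = 1 + (v_{k-1} + v_{k+1})/2 for 1 ≤ k ≤ 189. The particular solution to v_k − (v_{k-1} + v_{k+1})/2 = 1 is v_k = −k^2. Adding homogeneous solution A + B k and matching boundaries gives v_k = k (190 − k). Substituting k = 51: v_51 = 51 · 139 = 7089.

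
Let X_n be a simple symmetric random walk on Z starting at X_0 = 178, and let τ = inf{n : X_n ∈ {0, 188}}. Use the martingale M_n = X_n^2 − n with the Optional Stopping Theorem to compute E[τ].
E[τ] = 1780

M_n = X_n^2 − n is a martingale (since E[X_{n+1}^2 | F_n] = X_n^2 + 1). By OST (τ has finite mean in a bounded region), E[M_τ] = E[M_0] = X_0^2 − 0 = 178^2 = 31684. Also E[M_τ] = E[X_τ^2] − E[τ]. The walk exits at 0 or 188, with P(hit 188 first) = 178/188, so E[X_τ^2] = 188^2 · 178/188 + 0 = 33464. Thus E[τ] = E[X_τ^2] − E[M_τ] = 33464 − 31684 = 1780 = 178(188 − 178) = 1780.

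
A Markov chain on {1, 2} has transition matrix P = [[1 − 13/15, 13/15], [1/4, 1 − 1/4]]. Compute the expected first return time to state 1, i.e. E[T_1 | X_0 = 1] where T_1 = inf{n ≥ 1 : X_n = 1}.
E[T_1 | X_0 = 1] = 1/π_1 = 67/15

For an irreducible recurrent Markov chain with stationary distribution π, E[T_i | X_0 = i] = 1/π_i (Kac's formula). Here π_1 = (1/4)/(13/15 + 1/4) = (1/4)/(67/60) = 15/67, so E[T_1 | X_0 = 1] = 1/π_1 = (13/15 + 1/4)/(1/4) = (67/60)/(1/4) = 67/15.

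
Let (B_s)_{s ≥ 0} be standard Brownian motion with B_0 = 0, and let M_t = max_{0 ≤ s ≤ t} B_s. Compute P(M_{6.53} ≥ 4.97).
P(M_{6.53} ≥ 4.97) = 2·P(B_{6.53} ≥ 4.97) = 2(1 − Φ(4.97/√6.53)) ≈ 0.0518

By the reflection principle for Brownian motion, P(M_t ≥ a) = 2 · P(B_t ≥ a) for a ≥ 0. Since B_t ~ N(0, t), P(B_t ≥ 4.97) = 1 − Φ(4.97/√t) = 1 − Φ(4.97/√6.53) = 1 − Φ(1.9449). So
  P(M_{6.53} ≥ 4.97) = 2(1 − Φ(1.9449)) ≈ 0.0518.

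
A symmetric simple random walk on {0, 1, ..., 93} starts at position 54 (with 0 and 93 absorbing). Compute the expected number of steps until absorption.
E[τ | X_0 = 54] = 2106

Let v_k = E[τ | X_0 = k]. Boundary: v_0 = v_93 = 0. Recurrence: v_k = 1 + (v_{k-1} + v_{k+1})/2 for 1 ≤ k ≤ 92. The particular solution to v_k − (v_{k-1} + v_{k+1})/2 = 1 is v_k = −k^2. Adding homogeneous solution A + B k and matching boundaries gives v_k = k (93 − k). Substituting k = 54: v_54 = 54 · 39 = 2106.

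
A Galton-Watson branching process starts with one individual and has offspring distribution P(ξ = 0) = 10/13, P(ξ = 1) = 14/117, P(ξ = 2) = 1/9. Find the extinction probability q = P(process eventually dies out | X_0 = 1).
q = 1

Mean offspring μ = 0·10/13 + 1·14/117 + 2·1/9 = 40/117 ≤ 1. For μ ≤ 1 with offspring not concentrated at 1, the Galton-Watson process goes extinct almost surely, so q = 1.
(Algebraic check: The pgf is f(s) = 10/13 + 14/117·s + 1/9·s². The extinction probability q is the smallest fixed point of f in [0, 1]. Setting s = f(s):
  1/9·s² + (14/117 − 1)·s + 10/13 = 0
  1/9·s² − (10/13 + 1/9)·s + 10/13 = 0
which factors as (s − 1)·(1/9·s − 10/13) = 0, giving roots s = 1 and s = (10/13)/(1/9) = 90/13. Since 90/13 ≥ 1, the smallest root in [0, 1] is s = 1.)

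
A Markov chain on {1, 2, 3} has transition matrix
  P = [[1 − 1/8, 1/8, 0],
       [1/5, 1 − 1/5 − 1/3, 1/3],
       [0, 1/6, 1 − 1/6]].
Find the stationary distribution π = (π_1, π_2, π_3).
π = (8/23, 5/23, 10/23)

This is a birth-death chain on three states, which satisfies detailed balance: π_1 · P_{12} = π_2 · P_{21} and π_2 · P_{23} = π_3 · P_{32}.
From π_1 · 1/8 = π_2 · 1/5: π_2/π_1 = (1/8)/(1/5) = 5/8.
From π_2 · 1/3 = π_3 · 1/6: π_3/π_2 = (1/3)/(1/6) = 2.
Take π_1 proportional to 1; then unnormalized π = (1, 5/8, 5/4). Normalize by dividing by the sum 23/8:
  π = (8/23, 5/23, 10/23).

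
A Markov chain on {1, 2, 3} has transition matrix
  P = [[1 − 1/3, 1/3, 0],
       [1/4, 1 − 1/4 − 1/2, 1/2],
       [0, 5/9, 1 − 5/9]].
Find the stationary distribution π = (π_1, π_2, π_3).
π = (15/53, 20/53, 18/53)

This is a birth-death chain on three states, which satisfies detailed balance: π_1 · P_{12} = π_2 · P_{21} and π_2 · P_{23} = π_3 · P_{32}.
From π_1 · 1/3 = π_2 · 1/4: π_2/π_1 = (1/3)/(1/4) = 4/3.
From π_2 · 1/2 = π_3 · 5/9: π_3/π_2 = (1/2)/(5/9) = 9/10.
Take π_1 proportional to 1; then unnormalized π = (1, 4/3, 6/5). Normalize by dividing by the sum 53/15:
  π = (15/53, 20/53, 18/53).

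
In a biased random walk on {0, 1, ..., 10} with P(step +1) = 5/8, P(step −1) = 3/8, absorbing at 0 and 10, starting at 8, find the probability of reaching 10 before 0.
P(hit 10 before 0) = (1 − (3/5)^8) / (1 − (3/5)^10) = 600100/606661

Let u_k denote P(reach 10 before 0 | start at k). Boundary: u_0 = 0, u_10 = 1. Recurrence: u_k = 5/8·u_{k+1} + 3/8·u_{k-1} for 1 ≤ k ≤ 9. Try u_k = A + B·r^k with r = q/p = (3/8)/(5/8) = 3/5. Substitution satisfies the recurrence; boundary conditions give:
  u_k = (1 − r^k) / (1 − r^N) = (1 − (3/5)^8) / (1 − (3/5)^10) = 600100/606661.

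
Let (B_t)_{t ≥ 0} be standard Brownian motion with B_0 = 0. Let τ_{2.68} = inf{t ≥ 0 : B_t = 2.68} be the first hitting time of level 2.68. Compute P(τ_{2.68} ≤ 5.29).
P(τ_{2.68} ≤ 5.29) = 2(1 − Φ(2.68/√5.29)) = 2(1 − Φ(1.1652)) ≈ 0.2439

By the reflection principle for standard BM, P(τ_b ≤ t) = 2 · P(B_t ≥ b). Since B_t ~ N(0, t), P(B_t ≥ 2.68) = 1 − Φ(2.68/√t) = 1 − Φ(2.68/√5.29) = 1 − Φ(1.1652) ≈ 0.12197. Doubling: P(τ_{2.68} ≤ 5.29) ≈ 2 · 0.12197 = 0.24394 ≈ 0.2439.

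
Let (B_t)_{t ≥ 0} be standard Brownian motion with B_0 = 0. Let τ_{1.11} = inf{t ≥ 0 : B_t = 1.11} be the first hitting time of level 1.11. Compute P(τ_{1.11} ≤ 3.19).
P(τ_{1.11} ≤ 3.19) = 2(1 − Φ(1.11/√3.19)) = 2(1 − Φ(0.6215)) ≈ 0.5343

By the reflection principle for standard BM, P(τ_b ≤ t) = 2 · P(B_t ≥ b). Since B_t ~ N(0, t), P(B_t ≥ 1.11) = 1 − Φ(1.11/√t) = 1 − Φ(1.11/√3.19) = 1 − Φ(0.6215) ≈ 0.26714. Doubling: P(τ_{1.11} ≤ 3.19) ≈ 2 · 0.26714 = 0.53428 ≈ 0.5343.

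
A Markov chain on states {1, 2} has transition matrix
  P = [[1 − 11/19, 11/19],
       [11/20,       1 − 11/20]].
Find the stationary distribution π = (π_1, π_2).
π_1 = 19/39, π_2 = 20/39

Solve πP = π with π_1 + π_2 = 1. From πP = π: π_1 · (1 − 11/19) + π_2 · 11/20 = π_1 ⇒ π_2 · 11/20 = π_1 · 11/19 ⇒ π_2/π_1 = (11/19)/(11/20) = 20/19. Together with π_1 + π_2 = 1:
  π_1 = (11/20)/(11/19 + 11/20) = (11/20)/(429/380) = 19/39,
  π_2 = (11/19)/(11/19 + 11/20) = (11/19)/(429/380) = 20/39.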